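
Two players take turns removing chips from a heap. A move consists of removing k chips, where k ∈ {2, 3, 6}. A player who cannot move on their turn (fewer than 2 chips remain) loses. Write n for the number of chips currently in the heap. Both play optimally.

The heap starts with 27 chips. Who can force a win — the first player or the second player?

The second player wins.

Positions with no move are L. A position that does have a move is losing for the player to move precisely when every available move leads to a winning position for the opponent. Fill in the labels:
n=0: no move → L
n=1: no move → L
n=2: →0(L), so W
n=3: →1(L), so W
n=4: →1(L), so W
n=5: →3(W), 2(W) — all W, so L
n=6: →0(L), so W
n=7: →5(L), so W
n=8: →5(L), so W
n=9: →7(W), 6(W), 3(W) — all W, so L
n=10: →8(W), 7(W), 4(W) — all W, so L
n=11: →9(L), so W
n=12: →10(L), so W
n=13: →10(L), so W
n=14: →12(W), 11(W), 8(W) — all W, so L
n=15: →9(L), so W
n=16: →14(L), so W
n=17: →14(L), so W
n=18: →16(W), 15(W), 12(W) — all W, so L
n=19: →17(W), 16(W), 13(W) — all W, so L
n=20: →18(L), so W
n=21: →19(L), so W
n=22: →19(L), so W
n=23: →21(W), 20(W), 17(W) — all W, so L
n=24: →18(L), so W
n=25: →23(L), so W
n=26: →23(L), so W
n=27: →25(W), 24(W), 21(W) — all W, so L
The starting position 27 is L: whatever the player to move does, the opponent receives a W position.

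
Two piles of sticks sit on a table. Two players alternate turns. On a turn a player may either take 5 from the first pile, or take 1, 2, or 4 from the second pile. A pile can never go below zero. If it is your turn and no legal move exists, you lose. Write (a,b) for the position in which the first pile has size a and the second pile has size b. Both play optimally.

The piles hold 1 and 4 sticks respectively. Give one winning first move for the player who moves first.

Build the W/L table. Terminal = L. A non-terminal position is W if it has a move to some L; otherwise it is L.
No move ever increases a pile, so every position that can arise here has a ≤ 1 and b ≤ 4; it is enough to label the cells with 0 ≤ a ≤ 1 and 0 ≤ b ≤ 4.
Every move lowers a or b (never raises either), so fill the grid row by row in increasing a, and left to right within a row: each cell's successors are then already labelled.
      b=0  b=1  b=2  b=3  b=4
a=0:    L    W    W    L    W
a=1:    L    W    W    L    W
Cells with no legal move (terminal, hence L): (0,0), (1,0).
The remaining L cells, each justified by listing all of its moves:
(0,3): L (options (0,2)(W), (0,1)(W) are all W)
(1,3): L (options (1,2)(W), (1,1)(W) are all W)
Every other cell has at least one move into one of the L cells above, so it is W.
From (1,4), the L positions reachable in one move are: (1,3), (1,0). Any move reaching one of these is winning.

Move to (1,3).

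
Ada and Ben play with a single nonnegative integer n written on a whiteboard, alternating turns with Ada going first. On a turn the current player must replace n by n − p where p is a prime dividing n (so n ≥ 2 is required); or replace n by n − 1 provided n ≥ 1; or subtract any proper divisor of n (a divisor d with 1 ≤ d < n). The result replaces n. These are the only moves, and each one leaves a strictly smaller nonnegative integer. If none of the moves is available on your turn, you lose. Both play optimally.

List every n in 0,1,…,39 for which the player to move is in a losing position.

0, 4, 9, 14, 20, 26, 32, 35, 38

Positions with no move are L. A position that does have a move is losing for the player to move precisely when every available move leads to a winning position for the opponent. Fill in the labels:
n=0: no move → L
n=1: →0(L), so W
n=2: →0(L), so W
n=3: →0(L), so W
n=4: →2(W), 3(W) — all W, so L
n=5: →0(L), so W
n=6: →4(L), so W
n=7: →0(L), so W
n=8: →4(L), so W
n=9: →6(W), 8(W) — all W, so L
n=10: →9(L), so W
n=11: →0(L), so W
n=12: →9(L), so W
n=13: →0(L), so W
n=14: →7(W), 12(W), 13(W) — all W, so L
n=15: →14(L), so W
n=16: →14(L), so W
n=17: →0(L), so W
n=18: →9(L), so W
n=19: →0(L), so W
n=20: →10(W), 15(W), 16(W), 18(W), 19(W) — all W, so L
n=21: →14(L), so W
n=22: →20(L), so W
n=23: →0(L), so W
n=24: →20(L), so W
n=25: →20(L), so W
n=26: →13(W), 24(W), 25(W) — all W, so L
n=27: →26(L), so W
n=28: →14(L), so W
n=29: →0(L), so W
n=30: →20(L), so W
n=31: →0(L), so W
n=32: →16(W), 24(W), 28(W), 30(W), 31(W) — all W, so L
n=33: →32(L), so W
n=34: →32(L), so W
n=35: →28(W), 30(W), 34(W) — all W, so L
n=36: →32(L), so W
n=37: →0(L), so W
n=38: →19(W), 36(W), 37(W) — all W, so L
n=39: →26(L), so W
The losing starting values of n are exactly the entries labelled L in this table (9 of them).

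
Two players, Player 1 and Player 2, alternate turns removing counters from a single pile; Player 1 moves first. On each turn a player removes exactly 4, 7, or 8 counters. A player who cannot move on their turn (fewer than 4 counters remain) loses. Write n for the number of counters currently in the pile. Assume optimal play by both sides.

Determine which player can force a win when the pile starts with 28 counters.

Compute win/loss labels from the base case upward. A position with no move is L. Any other position is W if it can reach an L in one move, else L.
n=0: no move → L
n=1: no move → L
n=2: no move → L
n=3: no move → L
n=4: can move to 0, which is L ⇒ W
n=5: can move to 1, which is L ⇒ W
n=6: can move to 2, which is L ⇒ W
n=7: can move to 3, which is L ⇒ W
n=8: can move to 1, which is L ⇒ W
n=9: can move to 2, which is L ⇒ W
n=10: can move to 3, which is L ⇒ W
n=11: can move to 3, which is L ⇒ W
n=12: moves to 8(W), 5(W), 4(W); every one is W ⇒ L
n=13: moves to 9(W), 6(W), 5(W); every one is W ⇒ L
n=14: moves to 10(W), 7(W), 6(W); every one is W ⇒ L
n=15: moves to 11(W), 8(W), 7(W); every one is W ⇒ L
n=16: can move to 12, which is L ⇒ W
n=17: can move to 13, which is L ⇒ W
n=18: can move to 14, which is L ⇒ W
n=19: can move to 15, which is L ⇒ W
n=20: can move to 13, which is L ⇒ W
n=21: can move to 14, which is L ⇒ W
n=22: can move to 15, which is L ⇒ W
n=23: can move to 15, which is L ⇒ W
n=24: moves to 20(W), 17(W), 16(W); every one is W ⇒ L
n=25: moves to 21(W), 18(W), 17(W); every one is W ⇒ L
n=26: moves to 22(W), 19(W), 18(W); every one is W ⇒ L
n=27: moves to 23(W), 20(W), 19(W); every one is W ⇒ L
n=28: can move to 24, which is L ⇒ W
From 28 Player 1 can remove 4, leaving 24, reaching an L position.

Player 1 wins.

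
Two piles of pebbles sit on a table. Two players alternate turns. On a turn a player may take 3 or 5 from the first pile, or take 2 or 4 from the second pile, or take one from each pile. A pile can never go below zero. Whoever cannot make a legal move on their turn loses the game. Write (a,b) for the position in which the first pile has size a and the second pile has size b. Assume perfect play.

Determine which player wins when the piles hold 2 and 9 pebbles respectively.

The second player wins.

Compute win/loss labels from the base case upward. A position with no move is L. Any other position is W if it can reach an L in one move, else L.
No move ever increases a pile, so every position that can arise here has a ≤ 2 and b ≤ 9; it is enough to label the cells with 0 ≤ a ≤ 2 and 0 ≤ b ≤ 9.
Every move lowers a or b (never raises either), so fill the grid row by row in increasing a, and left to right within a row: each cell's successors are then already labelled.
      b=0  b=1  b=2  b=3  b=4  b=5  b=6  b=7  b=8  b=9
a=0:    L    L    W    W    W    W    L    L    W    W
a=1:    L    W    W    L    W    W    L    W    W    L
a=2:    L    W    W    L    W    W    L    W    W    L
Cells with no legal move (terminal, hence L): (0,0), (0,1), (1,0), (2,0).
The remaining L cells, each justified by listing all of its moves:
(0,6): L (options (0,4)(W), (0,2)(W) are all W)
(0,7): L (options (0,5)(W), (0,3)(W) are all W)
(1,3): L (options (1,1)(W), (0,2)(W) are all W)
(1,6): L (options (1,4)(W), (1,2)(W), (0,5)(W) are all W)
(1,9): L (options (1,7)(W), (1,5)(W), (0,8)(W) are all W)
(2,3): L (options (2,1)(W), (1,2)(W) are all W)
(2,6): L (options (2,4)(W), (2,2)(W), (1,5)(W) are all W)
(2,9): L (options (2,7)(W), (2,5)(W), (1,8)(W) are all W)
Every other cell has at least one move into one of the L cells above, so it is W.
Every move from (2,9) reaches a W position, so the mover loses.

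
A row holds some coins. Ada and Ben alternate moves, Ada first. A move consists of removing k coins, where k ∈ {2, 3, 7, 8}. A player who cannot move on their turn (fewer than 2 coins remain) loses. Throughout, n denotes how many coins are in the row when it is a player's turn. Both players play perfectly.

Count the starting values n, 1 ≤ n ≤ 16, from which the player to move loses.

7

Use the standard recursion: the mover loses at a terminal position; elsewhere, the mover wins exactly when some move hands the opponent an L position.
n=0: no move → L
n=1: no move → L
n=2: reaches L-position 0 → W
n=3: reaches L-position 1 → W
n=4: reaches L-position 1 → W
n=5: only reaches 3(W), 2(W), all W → L
n=6: only reaches 4(W), 3(W), all W → L
n=7: reaches L-position 5 → W
n=8: reaches L-position 6 → W
n=9: reaches L-position 6 → W
n=10: only reaches 8(W), 7(W), 3(W), 2(W), all W → L
n=11: only reaches 9(W), 8(W), 4(W), 3(W), all W → L
n=12: reaches L-position 10 → W
n=13: reaches L-position 11 → W
n=14: reaches L-position 11 → W
n=15: only reaches 13(W), 12(W), 8(W), 7(W), all W → L
n=16: only reaches 14(W), 13(W), 9(W), 8(W), all W → L
L entries with 1 ≤ n ≤ 16 (n=0 is outside the asked range and is not counted): n = 1, 5, 6, 10, 11, 15, 16; that makes 7.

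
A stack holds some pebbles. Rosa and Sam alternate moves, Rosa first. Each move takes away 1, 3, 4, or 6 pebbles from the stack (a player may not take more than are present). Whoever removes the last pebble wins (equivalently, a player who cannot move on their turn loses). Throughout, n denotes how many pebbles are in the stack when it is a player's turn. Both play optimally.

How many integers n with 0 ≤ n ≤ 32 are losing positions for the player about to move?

Classify positions by backward induction: terminal positions (no move available) are L. From any other position, the mover wins iff some move reaches an L.
n=0: no move → L
n=1: →0(L), so W
n=2: →1(W) only, which is W, so L
n=3: →2(L), so W
n=4: →0(L), so W
n=5: →2(L), so W
n=6: →2(L), so W
n=7: →6(W), 4(W), 3(W), 1(W) — all W, so L
n=8: →7(L), so W
n=9: →8(W), 6(W), 5(W), 3(W) — all W, so L
n=10: →9(L), so W
n=11: →7(L), so W
n=12: →9(L), so W
n=13: →9(L), so W
n=14: →13(W), 11(W), 10(W), 8(W) — all W, so L
n=15: →14(L), so W
n=16: →15(W), 13(W), 12(W), 10(W) — all W, so L
n=17: →16(L), so W
n=18: →14(L), so W
n=19: →16(L), so W
n=20: →16(L), so W
n=21: →20(W), 18(W), 17(W), 15(W) — all W, so L
n=22: →21(L), so W
n=23: →22(W), 20(W), 19(W), 17(W) — all W, so L
n=24: →23(L), so W
n=25: →21(L), so W
n=26: →23(L), so W
n=27: →23(L), so W
n=28: →27(W), 25(W), 24(W), 22(W) — all W, so L
n=29: →28(L), so W
n=30: →29(W), 27(W), 26(W), 24(W) — all W, so L
n=31: →30(L), so W
n=32: →28(L), so W
L entries with 0 ≤ n ≤ 32: n = 0, 2, 7, 9, 14, 16, 21, 23, 28, 30; that makes 10.

10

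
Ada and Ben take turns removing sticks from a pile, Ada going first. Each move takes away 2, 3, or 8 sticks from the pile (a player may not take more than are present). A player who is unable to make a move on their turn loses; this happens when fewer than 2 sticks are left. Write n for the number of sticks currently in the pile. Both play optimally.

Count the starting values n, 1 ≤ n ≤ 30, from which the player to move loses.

12

Classify positions by backward induction: terminal positions (no move available) are L. From any other position, the mover wins iff some move reaches an L.
n=0: no move → L
n=1: no move → L
n=2: →0(L), so W
n=3: →1(L), so W
n=4: →1(L), so W
n=5: →3(W), 2(W) — all W, so L
n=6: →4(W), 3(W) — all W, so L
n=7: →5(L), so W
n=8: →6(L), so W
n=9: →6(L), so W
n=10: →8(W), 7(W), 2(W) — all W, so L
n=11: →9(W), 8(W), 3(W) — all W, so L
n=12: →10(L), so W
n=13: →11(L), so W
n=14: →11(L), so W
n=15: →13(W), 12(W), 7(W) — all W, so L
n=16: →14(W), 13(W), 8(W) — all W, so L
n=17: →15(L), so W
n=18: →16(L), so W
n=19: →16(L), so W
n=20: →18(W), 17(W), 12(W) — all W, so L
n=21: →19(W), 18(W), 13(W) — all W, so L
n=22: →20(L), so W
n=23: →21(L), so W
n=24: →21(L), so W
n=25: →23(W), 22(W), 17(W) — all W, so L
n=26: →24(W), 23(W), 18(W) — all W, so L
n=27: →25(L), so W
n=28: →26(L), so W
n=29: →26(L), so W
n=30: →28(W), 27(W), 22(W) — all W, so L
L entries with 1 ≤ n ≤ 30 (n=0 is outside the asked range and is not counted): n = 1, 5, 6, 10, 11, 15, 16, 20, 21, 25, 26, 30; that makes 12.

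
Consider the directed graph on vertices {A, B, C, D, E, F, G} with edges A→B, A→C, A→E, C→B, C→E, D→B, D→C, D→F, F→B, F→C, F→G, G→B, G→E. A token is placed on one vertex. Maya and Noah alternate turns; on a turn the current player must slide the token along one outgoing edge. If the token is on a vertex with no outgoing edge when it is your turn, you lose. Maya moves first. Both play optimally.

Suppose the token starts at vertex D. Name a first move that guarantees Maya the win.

Move to B.

Positions with no move are L. A position that does have a move is losing for the player to move precisely when every available move leads to a winning position for the opponent. Fill in the labels:
Every edge goes from a vertex to one that appears earlier in the order E, B, G, C, F, A, D, so processing vertices in that order labels each vertex after all of its successors.
E: no outgoing edge → L
B: no outgoing edge → L
G: W (go to B, an L position)
C: W (go to B, an L position)
F: W (go to B, an L position)
A: W (go to B, an L position)
D: W (go to B, an L position)
From D, the L positions reachable in one move are: B.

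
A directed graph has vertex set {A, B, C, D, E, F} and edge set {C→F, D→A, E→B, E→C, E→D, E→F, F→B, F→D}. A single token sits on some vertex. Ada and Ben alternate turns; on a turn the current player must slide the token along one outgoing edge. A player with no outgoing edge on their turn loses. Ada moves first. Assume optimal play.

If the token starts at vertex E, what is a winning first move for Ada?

Work bottom-up. With no move the player to move loses. Otherwise the position is W if at least one move leads to an L position for the opponent, and L if every move leads to a W.
Every edge goes from a vertex to one that appears earlier in the order B, A, D, F, C, E, so processing vertices in that order labels each vertex after all of its successors.
B: no outgoing edge → L
A: no outgoing edge → L
D: can move to A, which is L ⇒ W
F: can move to B, which is L ⇒ W
C: the only move is to F(W), a W ⇒ L
E: can move to C, which is L ⇒ W
From E, the L positions reachable in one move are: C, B. Any move reaching one of these is winning.

Move to C.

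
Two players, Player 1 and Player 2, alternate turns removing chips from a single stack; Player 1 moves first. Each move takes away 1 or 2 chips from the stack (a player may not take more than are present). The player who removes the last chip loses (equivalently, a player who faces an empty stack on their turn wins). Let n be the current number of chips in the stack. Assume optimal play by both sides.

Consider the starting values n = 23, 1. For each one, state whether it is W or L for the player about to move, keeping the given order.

23: W, 1: L

Use the standard recursion: the mover wins at a terminal position; elsewhere, the mover wins exactly when some move hands the opponent an L position.
n=0: no move; the opponent has just taken the last chip and therefore loses → W
n=1: →0(W) only, which is W, so L
n=2: →1(L), so W
n=3: →1(L), so W
n=4: →3(W), 2(W) — all W, so L
n=5: →4(L), so W
n=6: →4(L), so W
n=7: →6(W), 5(W) — all W, so L
n=8: →7(L), so W
n=9: →7(L), so W
n=10: →9(W), 8(W) — all W, so L
n=11: →10(L), so W
n=12: →10(L), so W
n=13: →12(W), 11(W) — all W, so L
n=14: →13(L), so W
n=15: →13(L), so W
n=16: →15(W), 14(W) — all W, so L
n=17: →16(L), so W
n=18: →16(L), so W
n=19: →18(W), 17(W) — all W, so L
n=20: →19(L), so W
n=21: →19(L), so W
n=22: →21(W), 20(W) — all W, so L
n=23: →22(L), so W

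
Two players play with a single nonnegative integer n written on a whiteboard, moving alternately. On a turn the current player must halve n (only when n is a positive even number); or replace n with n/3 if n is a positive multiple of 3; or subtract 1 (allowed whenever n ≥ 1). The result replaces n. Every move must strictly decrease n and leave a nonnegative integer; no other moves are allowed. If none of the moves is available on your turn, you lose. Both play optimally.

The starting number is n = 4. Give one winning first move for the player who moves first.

Move to 2.

Classify positions by backward induction: terminal positions (no move available) are L. From any other position, the mover wins iff some move reaches an L.
n=0: no move → L
n=1: W (go to 0, an L position)
n=2: L (sole option 1(W) is W)
n=3: W (go to 2, an L position)
n=4: W (go to 2, an L position)
From 4, the L positions reachable in one move are: 2.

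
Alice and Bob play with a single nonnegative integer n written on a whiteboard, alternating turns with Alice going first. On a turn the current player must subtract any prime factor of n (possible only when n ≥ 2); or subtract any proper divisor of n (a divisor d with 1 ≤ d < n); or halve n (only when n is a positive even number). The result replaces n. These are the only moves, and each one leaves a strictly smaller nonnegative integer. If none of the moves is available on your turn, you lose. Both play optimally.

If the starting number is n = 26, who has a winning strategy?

Bob wins.

Positions with no move are L. A position that does have a move is losing for the player to move precisely when every available move leads to a winning position for the opponent. Fill in the labels:
n=0: no move → L
n=1: no move → L
n=2: →0(L), so W
n=3: →0(L), so W
n=4: →2(W), 3(W) — all W, so L
n=5: →0(L), so W
n=6: →4(L), so W
n=7: →0(L), so W
n=8: →4(L), so W
n=9: →6(W), 8(W) — all W, so L
n=10: →9(L), so W
n=11: →0(L), so W
n=12: →9(L), so W
n=13: →0(L), so W
n=14: →7(W), 12(W), 13(W) — all W, so L
n=15: →14(L), so W
n=16: →14(L), so W
n=17: →0(L), so W
n=18: →9(L), so W
n=19: →0(L), so W
n=20: →10(W), 15(W), 16(W), 18(W), 19(W) — all W, so L
n=21: →14(L), so W
n=22: →20(L), so W
n=23: →0(L), so W
n=24: →20(L), so W
n=25: →20(L), so W
n=26: →13(W), 24(W), 25(W) — all W, so L
Every move from 26 reaches a W position, so the mover loses.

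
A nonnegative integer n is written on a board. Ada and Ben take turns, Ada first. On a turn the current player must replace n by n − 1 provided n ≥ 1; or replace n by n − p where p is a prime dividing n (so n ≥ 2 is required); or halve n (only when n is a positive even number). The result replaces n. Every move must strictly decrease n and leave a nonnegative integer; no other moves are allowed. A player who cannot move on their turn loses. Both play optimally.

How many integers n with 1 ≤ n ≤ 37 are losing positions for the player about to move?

Label each position W (a win for the player to move) or L (a loss). A position with no legal move is L; any other position is W exactly when some move reaches an L, and L when every move reaches a W.
n=0: no move → L
n=1: reaches L-position 0 → W
n=2: reaches L-position 0 → W
n=3: reaches L-position 0 → W
n=4: only reaches 2(W), 3(W), all W → L
n=5: reaches L-position 0 → W
n=6: reaches L-position 4 → W
n=7: reaches L-position 0 → W
n=8: reaches L-position 4 → W
n=9: only reaches 6(W), 8(W), all W → L
n=10: reaches L-position 9 → W
n=11: reaches L-position 0 → W
n=12: reaches L-position 9 → W
n=13: reaches L-position 0 → W
n=14: only reaches 7(W), 12(W), 13(W), all W → L
n=15: reaches L-position 14 → W
n=16: reaches L-position 14 → W
n=17: reaches L-position 0 → W
n=18: reaches L-position 9 → W
n=19: reaches L-position 0 → W
n=20: only reaches 10(W), 15(W), 18(W), 19(W), all W → L
n=21: reaches L-position 14 → W
n=22: reaches L-position 20 → W
n=23: reaches L-position 0 → W
n=24: only reaches 12(W), 21(W), 22(W), 23(W), all W → L
n=25: reaches L-position 20 → W
n=26: reaches L-position 24 → W
n=27: reaches L-position 24 → W
n=28: reaches L-position 14 → W
n=29: reaches L-position 0 → W
n=30: only reaches 15(W), 25(W), 27(W), 28(W), 29(W), all W → L
n=31: reaches L-position 0 → W
n=32: reaches L-position 30 → W
n=33: reaches L-position 30 → W
n=34: only reaches 17(W), 32(W), 33(W), all W → L
n=35: reaches L-position 30 → W
n=36: reaches L-position 34 → W
n=37: reaches L-position 0 → W
L entries with 1 ≤ n ≤ 37 (n=0 is outside the asked range and is not counted): n = 4, 9, 14, 20, 24, 30, 34; that makes 7.

7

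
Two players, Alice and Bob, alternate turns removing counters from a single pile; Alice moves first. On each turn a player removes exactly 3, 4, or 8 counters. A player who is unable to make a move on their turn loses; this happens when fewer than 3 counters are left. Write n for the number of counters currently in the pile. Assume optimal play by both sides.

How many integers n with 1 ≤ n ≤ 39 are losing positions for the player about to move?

Use the standard recursion: the mover loses at a terminal position; elsewhere, the mover wins exactly when some move hands the opponent an L position.
n=0: no move → L
n=1: no move → L
n=2: no move → L
n=3: →0(L), so W
n=4: →1(L), so W
n=5: →2(L), so W
n=6: →2(L), so W
n=7: →4(W), 3(W) — all W, so L
n=8: →0(L), so W
n=9: →1(L), so W
n=10: →7(L), so W
n=11: →7(L), so W
n=12: →9(W), 8(W), 4(W) — all W, so L
n=13: →10(W), 9(W), 5(W) — all W, so L
n=14: →11(W), 10(W), 6(W) — all W, so L
n=15: →12(L), so W
n=16: →13(L), so W
n=17: →14(L), so W
n=18: →14(L), so W
n=19: →16(W), 15(W), 11(W) — all W, so L
n=20: →12(L), so W
n=21: →13(L), so W
n=22: →19(L), so W
n=23: →19(L), so W
n=24: →21(W), 20(W), 16(W) — all W, so L
n=25: →22(W), 21(W), 17(W) — all W, so L
n=26: →23(W), 22(W), 18(W) — all W, so L
n=27: →24(L), so W
n=28: →25(L), so W
n=29: →26(L), so W
n=30: →26(L), so W
n=31: →28(W), 27(W), 23(W) — all W, so L
n=32: →24(L), so W
n=33: →25(L), so W
n=34: →31(L), so W
n=35: →31(L), so W
n=36: →33(W), 32(W), 28(W) — all W, so L
n=37: →34(W), 33(W), 29(W) — all W, so L
n=38: →35(W), 34(W), 30(W) — all W, so L
n=39: →36(L), so W
L entries with 1 ≤ n ≤ 39 (n=0 is outside the asked range and is not counted): n = 1, 2, 7, 12, 13, 14, 19, 24, 25, 26, 31, 36, 37, 38; that makes 14.

14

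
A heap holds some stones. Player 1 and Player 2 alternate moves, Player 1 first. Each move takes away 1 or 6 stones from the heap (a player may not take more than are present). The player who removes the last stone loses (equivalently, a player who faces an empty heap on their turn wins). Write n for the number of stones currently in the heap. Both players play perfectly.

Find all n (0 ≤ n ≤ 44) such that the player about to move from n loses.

1, 3, 5, 8, 10, 12, 15, 17, 19, 22, 24, 26, 29, 31, 33, 36, 38, 40, 43

Use the standard recursion: the mover wins at a terminal position; elsewhere, the mover wins exactly when some move hands the opponent an L position.
n=0: no move; the opponent has just taken the last stone and therefore loses → W
n=1: L (sole option 0(W) is W)
n=2: W (go to 1, an L position)
n=3: L (sole option 2(W) is W)
n=4: W (go to 3, an L position)
n=5: L (sole option 4(W) is W)
n=6: W (go to 5, an L position)
n=7: W (go to 1, an L position)
n=8: L (options 7(W), 2(W) are all W)
n=9: W (go to 8, an L position)
n=10: L (options 9(W), 4(W) are all W)
n=11: W (go to 10, an L position)
n=12: L (options 11(W), 6(W) are all W)
n=13: W (go to 12, an L position)
n=14: W (go to 8, an L position)
n=15: L (options 14(W), 9(W) are all W)
n=16: W (go to 15, an L position)
n=17: L (options 16(W), 11(W) are all W)
n=18: W (go to 17, an L position)
n=19: L (options 18(W), 13(W) are all W)
n=20: W (go to 19, an L position)
n=21: W (go to 15, an L position)
n=22: L (options 21(W), 16(W) are all W)
n=23: W (go to 22, an L position)
n=24: L (options 23(W), 18(W) are all W)
n=25: W (go to 24, an L position)
n=26: L (options 25(W), 20(W) are all W)
n=27: W (go to 26, an L position)
n=28: W (go to 22, an L position)
n=29: L (options 28(W), 23(W) are all W)
n=30: W (go to 29, an L position)
n=31: L (options 30(W), 25(W) are all W)
n=32: W (go to 31, an L position)
n=33: L (options 32(W), 27(W) are all W)
n=34: W (go to 33, an L position)
n=35: W (go to 29, an L position)
n=36: L (options 35(W), 30(W) are all W)
n=37: W (go to 36, an L position)
n=38: L (options 37(W), 32(W) are all W)
n=39: W (go to 38, an L position)
n=40: L (options 39(W), 34(W) are all W)
n=41: W (go to 40, an L position)
n=42: W (go to 36, an L position)
n=43: L (options 42(W), 37(W) are all W)
n=44: W (go to 43, an L position)
Reading off the rows marked L gives the requested list; there are 19 such values of n.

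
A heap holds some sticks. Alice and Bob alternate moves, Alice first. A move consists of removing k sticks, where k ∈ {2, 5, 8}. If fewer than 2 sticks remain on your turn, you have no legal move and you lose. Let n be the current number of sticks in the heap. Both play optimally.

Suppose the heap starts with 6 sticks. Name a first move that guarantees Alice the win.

Label each position W (a win for the player to move) or L (a loss). A position with no legal move is L; any other position is W exactly when some move reaches an L, and L when every move reaches a W.
n=0: no move → L
n=1: no move → L
n=2: W (go to 0, an L position)
n=3: W (go to 1, an L position)
n=4: L (sole option 2(W) is W)
n=5: W (go to 0, an L position)
n=6: W (go to 4, an L position)
From 6, the L positions reachable in one move are: 4, 1. Any move reaching one of these is winning.

Remove 2, leaving 4.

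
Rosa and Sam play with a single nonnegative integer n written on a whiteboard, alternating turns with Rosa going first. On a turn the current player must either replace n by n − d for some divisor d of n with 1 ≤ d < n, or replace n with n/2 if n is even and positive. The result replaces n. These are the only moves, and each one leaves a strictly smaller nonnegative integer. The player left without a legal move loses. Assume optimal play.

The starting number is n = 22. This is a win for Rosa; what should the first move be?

Classify positions by backward induction: terminal positions (no move available) are L. From any other position, the mover wins iff some move reaches an L.
n=0: no move → L
n=1: no move → L
n=2: W (go to 1, an L position)
n=3: L (sole option 2(W) is W)
n=4: W (go to 3, an L position)
n=5: L (sole option 4(W) is W)
n=6: W (go to 3, an L position)
n=7: L (sole option 6(W) is W)
n=8: W (go to 7, an L position)
n=9: L (options 6(W), 8(W) are all W)
n=10: W (go to 5, an L position)
n=11: L (sole option 10(W) is W)
n=12: W (go to 9, an L position)
n=13: L (sole option 12(W) is W)
n=14: W (go to 7, an L position)
n=15: L (options 10(W), 12(W), 14(W) are all W)
n=16: W (go to 15, an L position)
n=17: L (sole option 16(W) is W)
n=18: W (go to 9, an L position)
n=19: L (sole option 18(W) is W)
n=20: W (go to 15, an L position)
n=21: L (options 14(W), 18(W), 20(W) are all W)
n=22: W (go to 11, an L position)
From 22, the L positions reachable in one move are: 11, 21. Any move reaching one of these is winning.

Move to 11.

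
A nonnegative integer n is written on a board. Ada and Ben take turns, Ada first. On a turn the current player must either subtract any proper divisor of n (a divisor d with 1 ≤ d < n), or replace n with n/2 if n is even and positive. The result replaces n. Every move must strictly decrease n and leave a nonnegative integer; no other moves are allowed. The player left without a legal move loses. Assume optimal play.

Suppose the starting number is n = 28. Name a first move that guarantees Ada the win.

Move to 21.

Compute win/loss labels from the base case upward. A position with no move is L. Any other position is W if it can reach an L in one move, else L.
n=0: no move → L
n=1: no move → L
n=2: can move to 1, which is L ⇒ W
n=3: the only move is to 2(W), a W ⇒ L
n=4: can move to 3, which is L ⇒ W
n=5: the only move is to 4(W), a W ⇒ L
n=6: can move to 3, which is L ⇒ W
n=7: the only move is to 6(W), a W ⇒ L
n=8: can move to 7, which is L ⇒ W
n=9: moves to 6(W), 8(W); every one is W ⇒ L
n=10: can move to 5, which is L ⇒ W
n=11: the only move is to 10(W), a W ⇒ L
n=12: can move to 9, which is L ⇒ W
n=13: the only move is to 12(W), a W ⇒ L
n=14: can move to 7, which is L ⇒ W
n=15: moves to 10(W), 12(W), 14(W); every one is W ⇒ L
n=16: can move to 15, which is L ⇒ W
n=17: the only move is to 16(W), a W ⇒ L
n=18: can move to 9, which is L ⇒ W
n=19: the only move is to 18(W), a W ⇒ L
n=20: can move to 15, which is L ⇒ W
n=21: moves to 14(W), 18(W), 20(W); every one is W ⇒ L
n=22: can move to 11, which is L ⇒ W
n=23: the only move is to 22(W), a W ⇒ L
n=24: can move to 21, which is L ⇒ W
n=25: moves to 20(W), 24(W); every one is W ⇒ L
n=26: can move to 13, which is L ⇒ W
n=27: moves to 18(W), 24(W), 26(W); every one is W ⇒ L
n=28: can move to 21, which is L ⇒ W
From 28, the L positions reachable in one move are: 21, 27. Any move reaching one of these is winning.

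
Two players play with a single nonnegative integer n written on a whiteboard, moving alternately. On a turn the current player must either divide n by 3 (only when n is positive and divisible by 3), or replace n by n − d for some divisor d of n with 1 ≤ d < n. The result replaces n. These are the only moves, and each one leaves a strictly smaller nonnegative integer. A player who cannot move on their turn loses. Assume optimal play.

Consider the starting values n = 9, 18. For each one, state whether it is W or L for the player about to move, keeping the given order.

Work bottom-up. With no move the player to move loses. Otherwise the position is W if at least one move leads to an L position for the opponent, and L if every move leads to a W.
n=0: no move → L
n=1: no move → L
n=2: can move to 1, which is L ⇒ W
n=3: can move to 1, which is L ⇒ W
n=4: moves to 2(W), 3(W); every one is W ⇒ L
n=5: can move to 4, which is L ⇒ W
n=6: can move to 4, which is L ⇒ W
n=7: the only move is to 6(W), a W ⇒ L
n=8: can move to 4, which is L ⇒ W
n=9: moves to 3(W), 6(W), 8(W); every one is W ⇒ L
n=10: can move to 9, which is L ⇒ W
n=11: the only move is to 10(W), a W ⇒ L
n=12: can move to 4, which is L ⇒ W
n=13: the only move is to 12(W), a W ⇒ L
n=14: can move to 7, which is L ⇒ W
n=15: moves to 5(W), 10(W), 12(W), 14(W); every one is W ⇒ L
n=16: can move to 15, which is L ⇒ W
n=17: the only move is to 16(W), a W ⇒ L
n=18: can move to 9, which is L ⇒ W

9: L, 18: W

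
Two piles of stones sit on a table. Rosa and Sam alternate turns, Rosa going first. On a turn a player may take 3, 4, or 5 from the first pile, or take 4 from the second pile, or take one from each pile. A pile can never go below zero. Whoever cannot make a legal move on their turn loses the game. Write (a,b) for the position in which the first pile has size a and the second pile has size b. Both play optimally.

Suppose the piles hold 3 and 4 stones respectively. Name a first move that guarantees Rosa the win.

Label each position W (a win for the player to move) or L (a loss). A position with no legal move is L; any other position is W exactly when some move reaches an L, and L when every move reaches a W.
No move ever increases a pile, so every position that can arise here has a ≤ 3 and b ≤ 4; it is enough to label the cells with 0 ≤ a ≤ 3 and 0 ≤ b ≤ 4.
Every move lowers a or b (never raises either), so fill the grid row by row in increasing a, and left to right within a row: each cell's successors are then already labelled.
      b=0  b=1  b=2  b=3  b=4
a=0:    L    L    L    L    W
a=1:    L    W    W    W    W
a=2:    L    W    L    L    W
a=3:    W    W    W    W    W
Cells with no legal move (terminal, hence L): (0,0), (0,1), (0,2), (0,3), (1,0), (2,0).
The remaining L cells, each justified by listing all of its moves:
(2,2): L (sole option (1,1)(W) is W)
(2,3): L (sole option (1,2)(W) is W)
Every other cell has at least one move into one of the L cells above, so it is W.
From (3,4), the L positions reachable in one move are: (2,3).

Move to (2,3).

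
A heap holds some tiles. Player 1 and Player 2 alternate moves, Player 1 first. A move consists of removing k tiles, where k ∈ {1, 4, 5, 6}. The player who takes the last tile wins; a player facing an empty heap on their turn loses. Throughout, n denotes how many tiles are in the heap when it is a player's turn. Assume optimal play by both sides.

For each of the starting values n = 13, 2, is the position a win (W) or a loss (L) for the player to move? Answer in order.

Build the W/L table. Terminal = L. A non-terminal position is W if it has a move to some L; otherwise it is L.
n=0: no move → L
n=1: can move to 0, which is L ⇒ W
n=2: the only move is to 1(W), a W ⇒ L
n=3: can move to 2, which is L ⇒ W
n=4: can move to 0, which is L ⇒ W
n=5: can move to 0, which is L ⇒ W
n=6: can move to 2, which is L ⇒ W
n=7: can move to 2, which is L ⇒ W
n=8: can move to 2, which is L ⇒ W
n=9: moves to 8(W), 5(W), 4(W), 3(W); every one is W ⇒ L
n=10: can move to 9, which is L ⇒ W
n=11: moves to 10(W), 7(W), 6(W), 5(W); every one is W ⇒ L
n=12: can move to 11, which is L ⇒ W
n=13: can move to 9, which is L ⇒ W

13: W, 2: L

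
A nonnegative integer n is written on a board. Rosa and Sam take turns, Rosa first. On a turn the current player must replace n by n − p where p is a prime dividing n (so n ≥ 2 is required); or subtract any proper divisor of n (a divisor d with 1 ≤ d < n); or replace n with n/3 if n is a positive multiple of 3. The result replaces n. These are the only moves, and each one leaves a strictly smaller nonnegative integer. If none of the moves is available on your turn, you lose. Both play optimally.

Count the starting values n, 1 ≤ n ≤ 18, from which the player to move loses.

4

Positions with no move are L. A position that does have a move is losing for the player to move precisely when every available move leads to a winning position for the opponent. Fill in the labels:
n=0: no move → L
n=1: no move → L
n=2: reaches L-position 0 → W
n=3: reaches L-position 0 → W
n=4: only reaches 2(W), 3(W), all W → L
n=5: reaches L-position 0 → W
n=6: reaches L-position 4 → W
n=7: reaches L-position 0 → W
n=8: reaches L-position 4 → W
n=9: only reaches 3(W), 6(W), 8(W), all W → L
n=10: reaches L-position 9 → W
n=11: reaches L-position 0 → W
n=12: reaches L-position 4 → W
n=13: reaches L-position 0 → W
n=14: only reaches 7(W), 12(W), 13(W), all W → L
n=15: reaches L-position 14 → W
n=16: reaches L-position 14 → W
n=17: reaches L-position 0 → W
n=18: reaches L-position 9 → W
L entries with 1 ≤ n ≤ 18 (n=0 is outside the asked range and is not counted): n = 1, 4, 9, 14; that makes 4.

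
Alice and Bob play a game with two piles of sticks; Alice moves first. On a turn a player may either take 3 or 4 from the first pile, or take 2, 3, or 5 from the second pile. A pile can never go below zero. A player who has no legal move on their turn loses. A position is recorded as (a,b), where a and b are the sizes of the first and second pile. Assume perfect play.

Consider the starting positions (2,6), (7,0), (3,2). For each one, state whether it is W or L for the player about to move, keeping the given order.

(2,6): W, (7,0): L, (3,2): L

Label each position W (a win for the player to move) or L (a loss). A position with no legal move is L; any other position is W exactly when some move reaches an L, and L when every move reaches a W.
No move ever increases a pile, so every position that can arise here has a ≤ 7 and b ≤ 6; it is enough to label the cells with 0 ≤ a ≤ 7 and 0 ≤ b ≤ 6.
Every move lowers a or b (never raises either), so fill the grid row by row in increasing a, and left to right within a row: each cell's successors are then already labelled.
      b=0  b=1  b=2  b=3  b=4  b=5  b=6
a=0:    L    L    W    W    W    W    W
a=1:    L    L    W    W    W    W    W
a=2:    L    L    W    W    W    W    W
a=3:    W    W    L    L    W    W    W
a=4:    W    W    L    L    W    W    W
a=5:    W    W    L    L    W    W    W
a=6:    W    W    W    W    L    L    W
a=7:    L    L    W    W    W    W    W
Cells with no legal move (terminal, hence L): (0,0), (0,1), (1,0), (1,1), (2,0), (2,1).
The remaining L cells, each justified by listing all of its moves:
(3,2): only reaches (0,2)(W), (3,0)(W), all W → L
(3,3): only reaches (0,3)(W), (3,1)(W), (3,0)(W), all W → L
(4,2): only reaches (1,2)(W), (0,2)(W), (4,0)(W), all W → L
(4,3): only reaches (1,3)(W), (0,3)(W), (4,1)(W), (4,0)(W), all W → L
(5,2): only reaches (2,2)(W), (1,2)(W), (5,0)(W), all W → L
(5,3): only reaches (2,3)(W), (1,3)(W), (5,1)(W), (5,0)(W), all W → L
(6,4): only reaches (3,4)(W), (2,4)(W), (6,2)(W), (6,1)(W), all W → L
(6,5): only reaches (3,5)(W), (2,5)(W), (6,3)(W), (6,2)(W), (6,0)(W), all W → L
(7,0): only reaches (4,0)(W), (3,0)(W), all W → L
(7,1): only reaches (4,1)(W), (3,1)(W), all W → L
Every other cell has at least one move into one of the L cells above, so it is W.
(2,6): the move to (2,1) reaches an L cell, so W
(7,0): one of the L cells justified above, so L
(3,2): one of the L cells justified above, so L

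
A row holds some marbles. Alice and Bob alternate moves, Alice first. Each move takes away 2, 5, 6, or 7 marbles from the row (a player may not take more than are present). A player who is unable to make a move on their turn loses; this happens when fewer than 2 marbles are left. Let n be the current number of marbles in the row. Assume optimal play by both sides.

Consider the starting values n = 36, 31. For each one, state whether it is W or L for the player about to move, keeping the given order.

Classify positions by backward induction: terminal positions (no move available) are L. From any other position, the mover wins iff some move reaches an L.
n=0: no move → L
n=1: no move → L
n=2: reaches L-position 0 → W
n=3: reaches L-position 1 → W
n=4: only reaches 2(W), which is W → L
n=5: reaches L-position 0 → W
n=6: reaches L-position 4 → W
n=7: reaches L-position 1 → W
n=8: reaches L-position 1 → W
n=9: reaches L-position 4 → W
n=10: reaches L-position 4 → W
n=11: reaches L-position 4 → W
n=12: only reaches 10(W), 7(W), 6(W), 5(W), all W → L
n=13: only reaches 11(W), 8(W), 7(W), 6(W), all W → L
n=14: reaches L-position 12 → W
n=15: reaches L-position 13 → W
n=16: only reaches 14(W), 11(W), 10(W), 9(W), all W → L
n=17: reaches L-position 12 → W
n=18: reaches L-position 16 → W
n=19: reaches L-position 13 → W
n=20: reaches L-position 13 → W
n=21: reaches L-position 16 → W
n=22: reaches L-position 16 → W
n=23: reaches L-position 16 → W
n=24: only reaches 22(W), 19(W), 18(W), 17(W), all W → L
n=25: only reaches 23(W), 20(W), 19(W), 18(W), all W → L
n=26: reaches L-position 24 → W
n=27: reaches L-position 25 → W
n=28: only reaches 26(W), 23(W), 22(W), 21(W), all W → L
n=29: reaches L-position 24 → W
n=30: reaches L-position 28 → W
n=31: reaches L-position 25 → W
n=32: reaches L-position 25 → W
n=33: reaches L-position 28 → W
n=34: reaches L-position 28 → W
n=35: reaches L-position 28 → W
n=36: only reaches 34(W), 31(W), 30(W), 29(W), all W → L

36: L, 31: W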